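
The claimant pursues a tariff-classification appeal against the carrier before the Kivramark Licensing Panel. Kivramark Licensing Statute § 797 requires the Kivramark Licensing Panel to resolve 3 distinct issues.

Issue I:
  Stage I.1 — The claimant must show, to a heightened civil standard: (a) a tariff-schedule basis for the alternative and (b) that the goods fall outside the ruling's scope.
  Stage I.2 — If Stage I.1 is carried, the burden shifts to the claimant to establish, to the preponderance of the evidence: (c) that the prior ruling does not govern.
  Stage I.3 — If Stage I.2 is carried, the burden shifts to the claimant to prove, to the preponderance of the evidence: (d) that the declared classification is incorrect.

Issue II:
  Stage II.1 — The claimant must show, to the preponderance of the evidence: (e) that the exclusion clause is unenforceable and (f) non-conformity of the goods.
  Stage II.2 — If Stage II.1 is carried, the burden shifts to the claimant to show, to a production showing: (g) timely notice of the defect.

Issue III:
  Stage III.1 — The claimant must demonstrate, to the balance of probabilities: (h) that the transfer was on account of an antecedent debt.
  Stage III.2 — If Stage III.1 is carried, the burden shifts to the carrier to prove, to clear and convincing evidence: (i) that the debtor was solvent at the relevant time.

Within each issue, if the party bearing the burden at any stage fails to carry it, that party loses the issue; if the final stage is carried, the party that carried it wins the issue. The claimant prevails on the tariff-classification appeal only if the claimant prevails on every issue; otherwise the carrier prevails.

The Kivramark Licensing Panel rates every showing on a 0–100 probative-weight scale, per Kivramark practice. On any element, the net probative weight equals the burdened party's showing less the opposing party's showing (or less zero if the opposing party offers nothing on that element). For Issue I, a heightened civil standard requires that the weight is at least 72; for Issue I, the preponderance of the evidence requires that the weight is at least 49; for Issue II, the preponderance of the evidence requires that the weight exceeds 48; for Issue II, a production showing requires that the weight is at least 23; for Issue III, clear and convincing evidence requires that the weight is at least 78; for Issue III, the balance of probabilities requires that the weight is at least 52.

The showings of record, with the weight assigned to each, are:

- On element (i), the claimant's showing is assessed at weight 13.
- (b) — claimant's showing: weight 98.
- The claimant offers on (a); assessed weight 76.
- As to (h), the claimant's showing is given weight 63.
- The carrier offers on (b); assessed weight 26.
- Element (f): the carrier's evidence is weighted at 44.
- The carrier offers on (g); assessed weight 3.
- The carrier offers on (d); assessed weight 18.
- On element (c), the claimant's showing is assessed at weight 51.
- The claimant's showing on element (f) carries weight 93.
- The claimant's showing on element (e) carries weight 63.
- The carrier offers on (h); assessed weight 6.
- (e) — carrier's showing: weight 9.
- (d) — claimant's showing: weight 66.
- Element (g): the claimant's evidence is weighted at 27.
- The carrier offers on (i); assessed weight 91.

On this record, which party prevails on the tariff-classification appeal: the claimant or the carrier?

— Issue I —
At Stage I.1 the claimant must meet a heightened civil standard (weight is at least 72): on (a) the weight is 76, ≥ 72, so (a) meets the standard; on (b) the weight is 98 less the opposing 26 gives net 72, ≥ 72, so (b) meets the standard.
  Stage I.1 carried; the burden remains with the claimant.
At Stage I.2 the claimant must meet the preponderance of the evidence (weight is at least 49): on (c) the weight is 51, which does reach 49, so (c) meets the standard.
  All elements met. The claimant retains the burden for Stage I.3.
At Stage I.3 the claimant must meet the preponderance of the evidence (weight is at least 49): on (d) the weight is 66 less the opposing 18 gives net 48, which does not reach 49, so (d) does not meet the standard.
  The claimant does not carry Stage I.3.
So the carrier prevails on this issue.
— Issue II —
At Stage II.1 the claimant must meet the preponderance of the evidence (weight exceeds 48): on (e) the weight is 63 less the opposing 9 gives net 54, > 48, so (e) meets the standard; on (f) the weight is 93 less the opposing 44 gives net 49, > 48, so (f) meets the standard.
  All elements met. The claimant retains the burden for Stage II.2.
At Stage II.2 the claimant must meet a production showing (weight is at least 23): on (g) the weight is 27 less the opposing 3 gives net 24, which does reach 23, so (g) meets the standard.
  The claimant carries the last stage.
Every stage carried; the claimant prevails on this issue.
— Issue III —
Stage III.1 (claimant, the balance of probabilities, weight is at least 52): (h) net 63−6=57 ≥ 52 — meets.
  Stage III.1 carried; the burden shifts to the carrier.
Stage III.2 (carrier, clear and convincing evidence, weight is at least 78): (i) net 91−13=78 ≥ 78 — meets.
  All elements met at the final stage.
All stages carried — the carrier prevails on this issue.
Per-issue: Issue I → carrier; Issue II → claimant; Issue III → carrier. The claimant must prevail on every issue; overall, the carrier prevails.

carrier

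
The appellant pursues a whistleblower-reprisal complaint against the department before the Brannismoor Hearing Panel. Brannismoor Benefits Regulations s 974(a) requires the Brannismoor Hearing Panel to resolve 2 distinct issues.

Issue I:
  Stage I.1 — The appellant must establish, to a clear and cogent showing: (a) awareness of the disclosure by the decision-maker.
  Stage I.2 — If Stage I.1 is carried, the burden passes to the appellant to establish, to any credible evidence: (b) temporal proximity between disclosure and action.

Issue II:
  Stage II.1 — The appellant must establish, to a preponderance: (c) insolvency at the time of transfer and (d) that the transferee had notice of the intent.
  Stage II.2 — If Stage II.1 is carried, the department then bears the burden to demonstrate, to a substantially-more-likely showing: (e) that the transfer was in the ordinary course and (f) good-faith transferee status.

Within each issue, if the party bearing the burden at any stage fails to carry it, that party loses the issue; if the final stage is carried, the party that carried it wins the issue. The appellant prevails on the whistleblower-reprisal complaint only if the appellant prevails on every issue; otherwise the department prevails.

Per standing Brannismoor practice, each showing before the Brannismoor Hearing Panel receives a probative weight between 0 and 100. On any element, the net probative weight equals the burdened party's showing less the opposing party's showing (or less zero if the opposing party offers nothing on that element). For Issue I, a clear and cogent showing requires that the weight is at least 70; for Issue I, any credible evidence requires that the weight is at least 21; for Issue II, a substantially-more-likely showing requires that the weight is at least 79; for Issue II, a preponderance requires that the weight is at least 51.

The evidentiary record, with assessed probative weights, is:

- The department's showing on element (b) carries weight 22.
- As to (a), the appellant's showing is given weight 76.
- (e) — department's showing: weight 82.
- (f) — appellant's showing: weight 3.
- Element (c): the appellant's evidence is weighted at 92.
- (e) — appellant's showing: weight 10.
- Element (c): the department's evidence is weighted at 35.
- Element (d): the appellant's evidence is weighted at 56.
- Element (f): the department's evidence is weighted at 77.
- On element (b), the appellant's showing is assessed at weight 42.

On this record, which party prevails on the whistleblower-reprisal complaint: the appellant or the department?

department

— Issue I —
Stage I.1 — burden on appellant; standard: a clear and cogent showing (weight is at least 70).
    (a): 76 ≥ 70 [met]
  Stage I.1 carried; the burden remains with the appellant.
Stage I.2 — burden on appellant; standard: any credible evidence (weight is at least 21).
    (b): 42 − 22 = 20 < 21 [not met]
  Stage I.2 not carried; the appellant fails its burden.
The department prevails on this issue.
— Issue II —
Stage II.1 (appellant, a preponderance, weight is at least 51): (c) net 92−35=57 ≥ 51 — meets; (d) 56 ≥ 51 — meets.
  The appellant carries Stage II.1; the department now bears the burden.
Stage II.2 (department, a substantially-more-likely showing, weight is at least 79): (e) net 82−10=72 < 79 — fails; (f) net 77−3=74 < 79 — fails.
  The department does not carry Stage II.2.
So the appellant prevails on this issue.
Per-issue: Issue I → department; Issue II → appellant. The appellant must prevail on every issue; overall, the department prevails.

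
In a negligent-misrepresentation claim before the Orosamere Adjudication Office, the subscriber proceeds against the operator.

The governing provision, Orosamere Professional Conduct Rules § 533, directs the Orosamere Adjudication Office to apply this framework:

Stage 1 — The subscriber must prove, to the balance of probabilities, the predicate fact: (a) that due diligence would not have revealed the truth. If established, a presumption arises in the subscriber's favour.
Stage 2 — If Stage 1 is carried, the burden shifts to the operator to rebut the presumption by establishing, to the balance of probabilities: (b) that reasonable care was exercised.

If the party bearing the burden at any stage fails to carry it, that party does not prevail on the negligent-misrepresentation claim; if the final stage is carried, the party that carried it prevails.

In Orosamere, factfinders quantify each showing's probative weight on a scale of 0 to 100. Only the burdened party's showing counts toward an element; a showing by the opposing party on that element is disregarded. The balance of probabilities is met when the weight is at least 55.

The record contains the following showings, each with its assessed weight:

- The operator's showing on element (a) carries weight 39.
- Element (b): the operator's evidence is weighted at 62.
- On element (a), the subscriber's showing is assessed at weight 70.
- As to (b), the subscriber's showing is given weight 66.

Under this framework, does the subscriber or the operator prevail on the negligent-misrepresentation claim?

operator

Stage 1 (subscriber, the balance of probabilities, weight is at least 55): (a) 70 (operator's 39 disregarded) ≥ 55 — meets.
  The subscriber carries Stage 1; the operator now bears the burden.
Stage 2 (operator, the balance of probabilities, weight is at least 55): (b) 62 (subscriber's 66 disregarded) ≥ 55 — meets.
  The operator carries the last stage.
All stages carried — the operator prevails.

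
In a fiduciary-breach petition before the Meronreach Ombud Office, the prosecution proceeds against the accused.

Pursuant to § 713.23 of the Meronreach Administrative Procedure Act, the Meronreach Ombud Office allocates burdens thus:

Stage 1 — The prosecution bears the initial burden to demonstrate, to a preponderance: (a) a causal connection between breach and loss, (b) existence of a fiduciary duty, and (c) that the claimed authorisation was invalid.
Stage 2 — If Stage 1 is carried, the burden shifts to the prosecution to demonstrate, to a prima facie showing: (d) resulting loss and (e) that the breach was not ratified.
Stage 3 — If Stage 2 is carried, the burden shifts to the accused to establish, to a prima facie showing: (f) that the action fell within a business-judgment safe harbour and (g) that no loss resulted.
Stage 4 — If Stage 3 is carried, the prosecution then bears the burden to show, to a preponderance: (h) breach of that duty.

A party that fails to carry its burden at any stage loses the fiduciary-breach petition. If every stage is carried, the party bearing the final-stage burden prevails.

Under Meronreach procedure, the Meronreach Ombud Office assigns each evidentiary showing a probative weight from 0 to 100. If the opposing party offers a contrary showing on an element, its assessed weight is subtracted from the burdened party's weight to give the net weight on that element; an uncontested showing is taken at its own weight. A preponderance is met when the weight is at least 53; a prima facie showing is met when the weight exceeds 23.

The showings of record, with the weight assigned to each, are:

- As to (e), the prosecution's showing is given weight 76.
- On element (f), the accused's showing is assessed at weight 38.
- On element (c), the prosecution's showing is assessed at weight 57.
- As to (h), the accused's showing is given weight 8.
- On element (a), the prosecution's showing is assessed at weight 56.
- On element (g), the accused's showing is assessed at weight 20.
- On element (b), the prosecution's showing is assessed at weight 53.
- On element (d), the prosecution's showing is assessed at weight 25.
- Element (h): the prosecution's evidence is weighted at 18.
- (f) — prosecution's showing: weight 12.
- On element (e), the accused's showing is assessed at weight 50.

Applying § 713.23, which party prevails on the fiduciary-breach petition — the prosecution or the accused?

prosecution

At Stage 1 the prosecution must meet a preponderance (weight is at least 53): on (a) the weight is 56, ≥ 53, so (a) meets the standard; on (b) the weight is 53, ≥ 53, so (b) meets the standard; on (c) the weight is 57, ≥ 53, so (c) meets the standard.
  Stage 1 is satisfied; the prosecution continues to bear the burden.
At Stage 2 the prosecution must meet a prima facie showing (weight exceeds 23): on (d) the weight is 25, which does exceed 23, so (d) meets the standard; on (e) the weight is 76 less the opposing 50 gives net 26, > 23, so (e) meets the standard.
  All elements met. The burden passes to the accused.
At Stage 3 the accused must meet a prima facie showing (weight exceeds 23): on (f) the weight is 38 less the opposing 12 gives net 26, > 23, so (f) meets the standard; on (g) the weight is 20, ≤ 23, so (g) does not meet the standard.
  The accused does not carry Stage 3.
So the prosecution prevails.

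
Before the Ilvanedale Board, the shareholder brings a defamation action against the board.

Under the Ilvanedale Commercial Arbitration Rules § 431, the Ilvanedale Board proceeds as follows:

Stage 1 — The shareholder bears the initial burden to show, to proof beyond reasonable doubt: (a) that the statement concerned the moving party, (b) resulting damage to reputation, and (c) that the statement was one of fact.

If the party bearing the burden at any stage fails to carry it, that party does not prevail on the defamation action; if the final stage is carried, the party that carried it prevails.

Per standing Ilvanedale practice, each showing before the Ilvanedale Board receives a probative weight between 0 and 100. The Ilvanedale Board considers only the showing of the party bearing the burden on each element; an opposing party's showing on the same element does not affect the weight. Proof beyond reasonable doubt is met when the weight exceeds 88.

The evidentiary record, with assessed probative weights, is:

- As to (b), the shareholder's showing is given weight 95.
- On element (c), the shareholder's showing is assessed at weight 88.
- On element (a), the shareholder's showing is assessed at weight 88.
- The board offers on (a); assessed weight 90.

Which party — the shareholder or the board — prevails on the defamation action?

Stage 1 (shareholder, proof beyond reasonable doubt, weight exceeds 88): (a) 88 (board's 90 disregarded) ≤ 88 — fails; (b) 95 > 88 — meets; (c) 88 ≤ 88 — fails.
  Stage 1 not carried; the shareholder fails its burden.
The board prevails.

board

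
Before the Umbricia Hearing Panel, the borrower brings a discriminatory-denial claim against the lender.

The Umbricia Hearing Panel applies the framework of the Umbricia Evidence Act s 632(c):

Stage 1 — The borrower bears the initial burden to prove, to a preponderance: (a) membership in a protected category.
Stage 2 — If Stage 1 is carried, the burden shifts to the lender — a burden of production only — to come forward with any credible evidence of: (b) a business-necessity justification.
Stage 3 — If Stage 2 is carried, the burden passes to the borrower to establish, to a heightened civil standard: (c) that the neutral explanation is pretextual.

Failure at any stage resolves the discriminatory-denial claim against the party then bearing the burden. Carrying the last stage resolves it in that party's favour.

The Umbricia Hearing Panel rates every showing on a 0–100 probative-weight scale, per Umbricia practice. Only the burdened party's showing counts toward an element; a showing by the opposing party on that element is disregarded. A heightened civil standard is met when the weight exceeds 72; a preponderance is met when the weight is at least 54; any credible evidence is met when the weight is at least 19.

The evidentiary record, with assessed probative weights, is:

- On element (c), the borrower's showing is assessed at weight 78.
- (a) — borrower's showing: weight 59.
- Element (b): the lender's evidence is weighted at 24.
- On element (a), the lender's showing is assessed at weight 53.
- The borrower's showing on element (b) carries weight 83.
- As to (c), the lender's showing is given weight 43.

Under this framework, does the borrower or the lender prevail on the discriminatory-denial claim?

borrower

At Stage 1 the borrower must meet a preponderance (weight is at least 54): on (a) the weight is 59 (the lender's 53 is given no effect), ≥ 54, so (a) meets the standard.
  The borrower carries Stage 1; the lender now bears the burden.
At Stage 2 the lender must meet any credible evidence (weight is at least 19): on (b) the weight is 24 (the borrower's 83 is given no effect), ≥ 19, so (b) meets the standard.
  Stage 2 is satisfied; the onus moves to the borrower.
At Stage 3 the borrower must meet a heightened civil standard (weight exceeds 72): on (c) the weight is 78 (the lender's 43 is given no effect), > 72, so (c) meets the standard.
  The borrower carries the last stage.
Every stage carried; the borrower prevails.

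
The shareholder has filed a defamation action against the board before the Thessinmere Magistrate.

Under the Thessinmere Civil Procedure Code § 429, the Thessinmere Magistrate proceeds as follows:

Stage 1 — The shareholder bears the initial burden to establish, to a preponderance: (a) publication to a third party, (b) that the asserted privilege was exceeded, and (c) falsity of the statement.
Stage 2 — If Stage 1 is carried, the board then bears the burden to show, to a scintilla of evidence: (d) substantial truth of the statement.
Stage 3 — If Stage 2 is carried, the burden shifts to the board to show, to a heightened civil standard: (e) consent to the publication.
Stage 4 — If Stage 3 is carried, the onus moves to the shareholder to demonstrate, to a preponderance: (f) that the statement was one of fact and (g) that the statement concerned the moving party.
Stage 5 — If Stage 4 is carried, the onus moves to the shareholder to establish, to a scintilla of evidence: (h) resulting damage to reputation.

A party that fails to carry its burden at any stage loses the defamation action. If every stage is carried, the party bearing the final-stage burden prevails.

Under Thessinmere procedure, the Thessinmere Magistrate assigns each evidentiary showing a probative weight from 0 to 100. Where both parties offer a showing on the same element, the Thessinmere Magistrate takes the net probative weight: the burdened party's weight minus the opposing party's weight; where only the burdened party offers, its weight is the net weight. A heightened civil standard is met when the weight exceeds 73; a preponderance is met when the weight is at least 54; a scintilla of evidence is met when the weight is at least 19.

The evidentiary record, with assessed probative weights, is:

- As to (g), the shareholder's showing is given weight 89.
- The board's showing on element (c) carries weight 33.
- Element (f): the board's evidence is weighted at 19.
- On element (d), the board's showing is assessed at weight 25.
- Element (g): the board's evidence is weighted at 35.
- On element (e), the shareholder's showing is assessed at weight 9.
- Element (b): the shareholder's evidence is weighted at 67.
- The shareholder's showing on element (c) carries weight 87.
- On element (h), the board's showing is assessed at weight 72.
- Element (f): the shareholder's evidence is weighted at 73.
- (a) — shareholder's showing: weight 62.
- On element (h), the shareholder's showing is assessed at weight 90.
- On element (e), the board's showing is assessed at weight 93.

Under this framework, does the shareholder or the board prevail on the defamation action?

Stage 1 — burden on shareholder; standard: a preponderance (weight is at least 54).
    (a): 62 ≥ 54 [met]
    (b): 67 ≥ 54 [met]
    (c): 87 − 33 = 54 ≥ 54 [met]
  The shareholder carries Stage 1; the board now bears the burden.
Stage 2 — burden on board; standard: a scintilla of evidence (weight is at least 19).
    (d): 25 ≥ 19 [met]
  All elements met. The board retains the burden for Stage 3.
Stage 3 — burden on board; standard: a heightened civil standard (weight exceeds 73).
    (e): 93 − 9 = 84 > 73 [met]
  The board carries Stage 3; the shareholder now bears the burden.
Stage 4 — burden on shareholder; standard: a preponderance (weight is at least 54).
    (f): 73 − 19 = 54 ≥ 54 [met]
    (g): 89 − 35 = 54 ≥ 54 [met]
  Stage 4 is satisfied; the shareholder continues to bear the burden.
Stage 5 — burden on shareholder; standard: a scintilla of evidence (weight is at least 19).
    (h): 90 − 72 = 18 < 19 [not met]
  Not every element is met, so the shareholder fails to carry Stage 5.
The board prevails.

board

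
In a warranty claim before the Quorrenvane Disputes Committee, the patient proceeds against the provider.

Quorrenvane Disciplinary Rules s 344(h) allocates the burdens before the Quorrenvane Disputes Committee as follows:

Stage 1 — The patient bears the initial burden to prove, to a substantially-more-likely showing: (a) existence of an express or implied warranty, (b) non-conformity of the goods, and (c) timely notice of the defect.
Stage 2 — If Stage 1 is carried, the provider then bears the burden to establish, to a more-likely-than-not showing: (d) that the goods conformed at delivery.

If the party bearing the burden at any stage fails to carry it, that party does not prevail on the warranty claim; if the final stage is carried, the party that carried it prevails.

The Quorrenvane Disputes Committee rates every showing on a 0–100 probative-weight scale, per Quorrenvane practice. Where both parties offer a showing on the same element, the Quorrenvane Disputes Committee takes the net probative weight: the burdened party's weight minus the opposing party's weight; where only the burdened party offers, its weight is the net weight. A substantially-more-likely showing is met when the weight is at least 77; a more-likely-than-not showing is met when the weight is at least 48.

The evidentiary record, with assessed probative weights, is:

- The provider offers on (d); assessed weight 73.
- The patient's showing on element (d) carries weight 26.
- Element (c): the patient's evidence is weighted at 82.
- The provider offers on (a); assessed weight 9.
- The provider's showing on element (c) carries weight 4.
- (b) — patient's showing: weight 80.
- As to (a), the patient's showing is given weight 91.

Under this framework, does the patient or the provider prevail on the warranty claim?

patient

Stage 1 (patient, a substantially-more-likely showing, weight is at least 77): (a) net 91−9=82 ≥ 77 — meets; (b) 80 ≥ 77 — meets; (c) net 82−4=78 ≥ 77 — meets.
  Stage 1 carried; the burden shifts to the provider.
Stage 2 (provider, a more-likely-than-not showing, weight is at least 48): (d) net 73−26=47 < 48 — fails.
  Not every element is met, so the provider fails to carry Stage 2.
So the patient prevails.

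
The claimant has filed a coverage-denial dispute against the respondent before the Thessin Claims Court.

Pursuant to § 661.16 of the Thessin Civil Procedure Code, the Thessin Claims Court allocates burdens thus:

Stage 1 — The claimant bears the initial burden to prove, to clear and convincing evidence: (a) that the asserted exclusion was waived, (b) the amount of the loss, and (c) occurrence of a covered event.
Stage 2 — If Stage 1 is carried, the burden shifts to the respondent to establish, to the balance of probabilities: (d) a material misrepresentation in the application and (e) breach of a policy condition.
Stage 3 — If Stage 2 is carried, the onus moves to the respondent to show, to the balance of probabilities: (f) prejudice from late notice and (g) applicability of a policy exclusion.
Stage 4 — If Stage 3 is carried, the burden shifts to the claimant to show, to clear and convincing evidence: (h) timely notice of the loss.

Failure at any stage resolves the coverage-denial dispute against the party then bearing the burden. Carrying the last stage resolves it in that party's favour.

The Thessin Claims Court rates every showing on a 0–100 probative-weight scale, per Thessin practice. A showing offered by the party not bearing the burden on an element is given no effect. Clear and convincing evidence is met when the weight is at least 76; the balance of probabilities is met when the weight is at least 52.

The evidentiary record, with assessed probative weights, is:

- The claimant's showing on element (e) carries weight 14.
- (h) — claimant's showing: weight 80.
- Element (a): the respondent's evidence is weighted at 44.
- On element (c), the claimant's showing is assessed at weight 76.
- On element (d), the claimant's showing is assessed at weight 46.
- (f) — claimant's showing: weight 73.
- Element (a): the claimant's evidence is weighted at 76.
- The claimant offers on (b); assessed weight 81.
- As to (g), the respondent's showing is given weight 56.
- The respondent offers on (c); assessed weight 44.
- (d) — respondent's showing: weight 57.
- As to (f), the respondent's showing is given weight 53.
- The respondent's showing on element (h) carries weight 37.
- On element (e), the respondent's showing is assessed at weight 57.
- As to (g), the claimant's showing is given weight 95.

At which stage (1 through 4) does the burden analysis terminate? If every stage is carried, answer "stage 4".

At Stage 1 the claimant must meet clear and convincing evidence (weight is at least 76): on (a) the weight is 76 (the respondent's 44 is given no effect), ≥ 76, so (a) meets the standard; on (b) the weight is 81, ≥ 76, so (b) meets the standard; on (c) the weight is 76 (the respondent's 44 is given no effect), which does reach 76, so (c) meets the standard.
  Stage 1 is satisfied; the onus moves to the respondent.
At Stage 2 the respondent must meet the balance of probabilities (weight is at least 52): on (d) the weight is 57 (the claimant's 46 is given no effect), ≥ 52, so (d) meets the standard; on (e) the weight is 57 (the claimant's 14 is given no effect), which does reach 52, so (e) meets the standard.
  Stage 2 carried; the burden remains with the respondent.
At Stage 3 the respondent must meet the balance of probabilities (weight is at least 52): on (f) the weight is 53 (the claimant's 73 is given no effect), ≥ 52, so (f) meets the standard; on (g) the weight is 56 (the claimant's 95 is given no effect), which does reach 52, so (g) meets the standard.
  The respondent carries Stage 3; the claimant now bears the burden.
At Stage 4 the claimant must meet clear and convincing evidence (weight is at least 76): on (h) the weight is 80 (the respondent's 37 is given no effect), which does reach 76, so (h) meets the standard.
  Stage 4 carried; the final stage is satisfied.
Every stage carried; the claimant prevails.

stage 4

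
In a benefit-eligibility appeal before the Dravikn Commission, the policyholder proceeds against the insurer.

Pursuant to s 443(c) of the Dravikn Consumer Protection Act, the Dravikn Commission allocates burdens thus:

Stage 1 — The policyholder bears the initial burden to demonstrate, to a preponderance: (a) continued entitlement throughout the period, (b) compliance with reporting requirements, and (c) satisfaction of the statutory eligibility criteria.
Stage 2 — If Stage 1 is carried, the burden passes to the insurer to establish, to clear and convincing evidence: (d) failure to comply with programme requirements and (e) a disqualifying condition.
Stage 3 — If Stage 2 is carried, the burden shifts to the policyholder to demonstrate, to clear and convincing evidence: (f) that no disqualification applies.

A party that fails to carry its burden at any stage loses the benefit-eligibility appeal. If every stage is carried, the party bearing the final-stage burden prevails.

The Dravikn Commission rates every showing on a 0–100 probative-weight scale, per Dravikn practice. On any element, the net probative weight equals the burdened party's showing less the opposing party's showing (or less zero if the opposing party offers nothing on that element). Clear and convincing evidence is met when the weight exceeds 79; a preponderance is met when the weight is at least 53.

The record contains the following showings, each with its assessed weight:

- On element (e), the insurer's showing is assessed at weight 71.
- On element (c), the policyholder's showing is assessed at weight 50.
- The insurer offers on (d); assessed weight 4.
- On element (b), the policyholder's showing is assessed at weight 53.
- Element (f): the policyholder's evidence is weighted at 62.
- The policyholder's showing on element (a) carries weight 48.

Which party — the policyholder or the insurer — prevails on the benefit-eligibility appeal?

insurer

At Stage 1 the policyholder must meet a preponderance (weight is at least 53): on (a) the weight is 48, which does not reach 53, so (a) does not meet the standard; on (b) the weight is 53, which does reach 53, so (b) meets the standard; on (c) the weight is 50, < 53, so (c) does not meet the standard.
  Stage 1 not carried; the policyholder fails its burden.
The analysis ends at Stage 1; the insurer prevails.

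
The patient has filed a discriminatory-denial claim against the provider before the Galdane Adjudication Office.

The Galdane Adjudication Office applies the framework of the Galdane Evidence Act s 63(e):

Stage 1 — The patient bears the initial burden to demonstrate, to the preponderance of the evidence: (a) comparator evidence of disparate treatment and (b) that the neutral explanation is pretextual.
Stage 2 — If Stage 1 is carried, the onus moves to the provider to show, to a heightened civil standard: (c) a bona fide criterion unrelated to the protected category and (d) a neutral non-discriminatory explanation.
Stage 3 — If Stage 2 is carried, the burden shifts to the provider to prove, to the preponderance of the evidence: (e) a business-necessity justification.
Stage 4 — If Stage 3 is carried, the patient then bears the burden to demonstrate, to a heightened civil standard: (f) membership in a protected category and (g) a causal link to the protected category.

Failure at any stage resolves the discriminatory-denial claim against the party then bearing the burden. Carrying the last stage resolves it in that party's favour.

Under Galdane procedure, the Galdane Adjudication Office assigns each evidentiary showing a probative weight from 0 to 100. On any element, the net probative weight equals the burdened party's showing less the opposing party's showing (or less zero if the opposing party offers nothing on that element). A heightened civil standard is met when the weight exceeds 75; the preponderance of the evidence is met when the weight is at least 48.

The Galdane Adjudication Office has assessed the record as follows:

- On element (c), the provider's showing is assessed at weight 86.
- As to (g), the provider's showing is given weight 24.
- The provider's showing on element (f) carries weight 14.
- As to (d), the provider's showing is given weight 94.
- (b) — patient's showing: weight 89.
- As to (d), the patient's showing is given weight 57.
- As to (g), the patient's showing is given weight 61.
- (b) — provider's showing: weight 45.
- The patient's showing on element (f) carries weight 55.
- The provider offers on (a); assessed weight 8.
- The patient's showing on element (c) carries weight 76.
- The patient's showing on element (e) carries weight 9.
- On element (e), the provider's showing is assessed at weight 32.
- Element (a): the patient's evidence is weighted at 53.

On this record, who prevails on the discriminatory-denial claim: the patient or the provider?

provider

At Stage 1 the patient must meet the preponderance of the evidence (weight is at least 48): on (a) the weight is 53 less the opposing 8 gives net 45, which does not reach 48, so (a) does not meet the standard; on (b) the weight is 89 less the opposing 45 gives net 44, which does not reach 48, so (b) does not meet the standard.
  Not every element is met, so the patient fails to carry Stage 1.
So the provider prevails.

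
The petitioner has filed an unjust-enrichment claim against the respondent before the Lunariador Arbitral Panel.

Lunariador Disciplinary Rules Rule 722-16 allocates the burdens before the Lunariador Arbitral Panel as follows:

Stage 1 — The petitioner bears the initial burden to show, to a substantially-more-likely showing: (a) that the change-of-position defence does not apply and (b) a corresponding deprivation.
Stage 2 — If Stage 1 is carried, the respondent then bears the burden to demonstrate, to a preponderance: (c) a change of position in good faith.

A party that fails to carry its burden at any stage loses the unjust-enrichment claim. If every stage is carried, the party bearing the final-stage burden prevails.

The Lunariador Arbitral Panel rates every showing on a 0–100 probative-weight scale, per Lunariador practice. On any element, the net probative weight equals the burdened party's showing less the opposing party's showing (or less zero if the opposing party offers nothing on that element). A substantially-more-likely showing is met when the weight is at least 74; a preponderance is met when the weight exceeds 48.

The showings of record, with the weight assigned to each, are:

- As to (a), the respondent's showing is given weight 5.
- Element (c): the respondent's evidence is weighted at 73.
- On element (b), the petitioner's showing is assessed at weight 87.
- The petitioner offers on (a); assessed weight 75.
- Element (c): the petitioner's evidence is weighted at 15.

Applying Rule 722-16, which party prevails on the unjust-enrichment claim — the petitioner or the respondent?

Stage 1 (petitioner, a substantially-more-likely showing, weight is at least 74): (a) net 75−5=70 < 74 — fails; (b) 87 ≥ 74 — meets.
  Stage 1 not carried; the petitioner fails its burden.
The analysis ends at Stage 1; the respondent prevails.

respondent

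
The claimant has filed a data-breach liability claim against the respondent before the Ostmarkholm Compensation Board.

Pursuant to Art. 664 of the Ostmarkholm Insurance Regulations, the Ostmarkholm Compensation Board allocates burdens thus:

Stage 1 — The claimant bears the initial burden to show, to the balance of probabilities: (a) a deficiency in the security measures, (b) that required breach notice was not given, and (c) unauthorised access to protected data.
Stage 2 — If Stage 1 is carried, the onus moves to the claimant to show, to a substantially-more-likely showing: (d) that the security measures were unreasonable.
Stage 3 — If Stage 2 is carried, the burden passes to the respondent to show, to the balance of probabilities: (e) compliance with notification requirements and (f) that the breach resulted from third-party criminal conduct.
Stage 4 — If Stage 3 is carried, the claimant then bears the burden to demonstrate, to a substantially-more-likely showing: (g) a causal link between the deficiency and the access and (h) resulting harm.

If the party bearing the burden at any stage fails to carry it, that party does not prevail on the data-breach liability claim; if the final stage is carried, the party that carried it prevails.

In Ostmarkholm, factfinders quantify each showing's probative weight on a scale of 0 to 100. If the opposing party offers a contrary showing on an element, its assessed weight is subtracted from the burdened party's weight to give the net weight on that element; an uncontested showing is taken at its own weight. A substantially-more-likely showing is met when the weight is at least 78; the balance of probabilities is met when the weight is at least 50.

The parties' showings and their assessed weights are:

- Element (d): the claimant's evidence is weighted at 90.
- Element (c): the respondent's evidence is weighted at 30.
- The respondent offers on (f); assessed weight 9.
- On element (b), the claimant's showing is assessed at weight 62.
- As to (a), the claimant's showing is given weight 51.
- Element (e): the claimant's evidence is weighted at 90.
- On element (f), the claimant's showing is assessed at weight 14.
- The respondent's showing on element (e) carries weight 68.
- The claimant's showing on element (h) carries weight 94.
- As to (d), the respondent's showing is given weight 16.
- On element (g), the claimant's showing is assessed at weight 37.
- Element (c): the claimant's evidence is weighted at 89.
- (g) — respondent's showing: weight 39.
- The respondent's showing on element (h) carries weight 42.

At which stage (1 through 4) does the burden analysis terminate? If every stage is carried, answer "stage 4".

stage 2

Stage 1 — burden on claimant; standard: the balance of probabilities (weight is at least 50).
    (a): 51 ≥ 50 [met]
    (b): 62 ≥ 50 [met]
    (c): 89 − 30 = 59 ≥ 50 [met]
  Stage 1 is satisfied; the claimant continues to bear the burden.
Stage 2 — burden on claimant; standard: a substantially-more-likely showing (weight is at least 78).
    (d): 90 − 16 = 74 < 78 [not met]
  The claimant does not carry Stage 2.
The respondent prevails.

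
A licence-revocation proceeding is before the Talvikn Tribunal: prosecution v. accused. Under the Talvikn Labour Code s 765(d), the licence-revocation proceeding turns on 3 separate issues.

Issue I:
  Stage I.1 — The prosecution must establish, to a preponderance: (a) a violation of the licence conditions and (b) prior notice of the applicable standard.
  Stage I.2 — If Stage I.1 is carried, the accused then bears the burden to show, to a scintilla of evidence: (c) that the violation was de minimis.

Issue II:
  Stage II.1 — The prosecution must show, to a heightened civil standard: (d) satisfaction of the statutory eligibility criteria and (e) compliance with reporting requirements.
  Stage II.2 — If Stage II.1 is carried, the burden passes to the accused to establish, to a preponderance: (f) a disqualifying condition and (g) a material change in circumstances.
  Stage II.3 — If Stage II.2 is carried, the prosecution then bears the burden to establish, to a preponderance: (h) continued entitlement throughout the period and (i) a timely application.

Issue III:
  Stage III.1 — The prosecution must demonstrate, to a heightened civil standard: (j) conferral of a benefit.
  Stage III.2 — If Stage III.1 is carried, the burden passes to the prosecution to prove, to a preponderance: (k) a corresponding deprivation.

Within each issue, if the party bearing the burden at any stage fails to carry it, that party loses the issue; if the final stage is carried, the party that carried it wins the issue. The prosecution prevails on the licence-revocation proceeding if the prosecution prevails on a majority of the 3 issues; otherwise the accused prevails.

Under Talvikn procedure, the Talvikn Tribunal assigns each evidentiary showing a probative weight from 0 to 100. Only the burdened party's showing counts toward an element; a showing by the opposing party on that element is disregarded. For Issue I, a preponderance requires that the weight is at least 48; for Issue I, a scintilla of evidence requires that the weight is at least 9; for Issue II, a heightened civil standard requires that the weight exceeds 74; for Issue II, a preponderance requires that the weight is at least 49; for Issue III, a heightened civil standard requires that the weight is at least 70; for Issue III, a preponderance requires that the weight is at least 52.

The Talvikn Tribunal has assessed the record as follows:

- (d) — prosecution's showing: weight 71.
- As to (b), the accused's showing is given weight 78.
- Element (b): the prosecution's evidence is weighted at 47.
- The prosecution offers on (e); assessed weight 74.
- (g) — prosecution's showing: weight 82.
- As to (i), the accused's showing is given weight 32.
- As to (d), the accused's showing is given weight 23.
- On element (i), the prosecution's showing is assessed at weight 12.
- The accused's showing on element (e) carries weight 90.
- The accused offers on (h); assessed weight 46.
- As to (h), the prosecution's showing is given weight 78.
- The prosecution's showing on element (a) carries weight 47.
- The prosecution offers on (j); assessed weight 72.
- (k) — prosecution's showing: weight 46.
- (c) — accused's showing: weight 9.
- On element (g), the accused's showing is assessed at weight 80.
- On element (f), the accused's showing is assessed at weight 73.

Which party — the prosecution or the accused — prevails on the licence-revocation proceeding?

accused

— Issue I —
At Stage I.1 the prosecution must meet a preponderance (weight is at least 48): on (a) the weight is 47, which does not reach 48, so (a) does not meet the standard; on (b) the weight is 47 (the accused's 78 is given no effect), which does not reach 48, so (b) does not meet the standard.
  Stage I.1 not carried; the prosecution fails its burden.
The analysis ends at Stage I.1; the accused prevails on this issue.
— Issue II —
At Stage II.1 the prosecution must meet a heightened civil standard (weight exceeds 74): on (d) the weight is 71 (the accused's 23 is given no effect), which does not exceed 74, so (d) does not meet the standard; on (e) the weight is 74 (the accused's 90 is given no effect), ≤ 74, so (e) does not meet the standard.
  The prosecution does not carry Stage II.1.
The accused prevails on this issue.
— Issue III —
Stage III.1 (prosecution, a heightened civil standard, weight is at least 70): (j) 72 ≥ 70 — meets.
  All elements met. The prosecution retains the burden for Stage III.2.
Stage III.2 (prosecution, a preponderance, weight is at least 52): (k) 46 < 52 — fails.
  Stage III.2 not carried; the prosecution fails its burden.
The accused prevails on this issue.
Per-issue: Issue I → accused; Issue II → accused; Issue III → accused. The prosecution must prevail on a majority of issues; overall, the accused prevails.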